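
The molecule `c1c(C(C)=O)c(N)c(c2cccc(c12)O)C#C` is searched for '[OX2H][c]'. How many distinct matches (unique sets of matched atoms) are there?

1

[OX2H][c] is the SMARTS for a phenol: a hydroxyl oxygen attached to an aromatic carbon.
Exactly one fragment in the molecule meets all constraints, giving 1 match.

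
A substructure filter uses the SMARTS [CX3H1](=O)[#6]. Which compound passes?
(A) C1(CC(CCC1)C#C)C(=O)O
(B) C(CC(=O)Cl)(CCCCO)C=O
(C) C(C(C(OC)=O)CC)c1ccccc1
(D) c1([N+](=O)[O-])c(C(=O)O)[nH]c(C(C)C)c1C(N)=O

B

[CX3H1](=O)[#6] describes an sp2 carbon with one H, double-bonded to O and single-bonded to carbon (an aldehyde).
(A) has a carboxylic acid group (-C(=O)OH) but the carbonyl carbon has H0 and is bonded to O, not H1.
(B) contains an aldehyde (-CHO), which satisfies every atom and bond constraint.
(C) has a methyl-ester group (-C(=O)OCH3) but the carbonyl carbon has H0, not H1.
(D) has a carboxylic acid group (-C(=O)OH) but the carbonyl carbon has H0 and is bonded to O, not H1.
So the answer is (B).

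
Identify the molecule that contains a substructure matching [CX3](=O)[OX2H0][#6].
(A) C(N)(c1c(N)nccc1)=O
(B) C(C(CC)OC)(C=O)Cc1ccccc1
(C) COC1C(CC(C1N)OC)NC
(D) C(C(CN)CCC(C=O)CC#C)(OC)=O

D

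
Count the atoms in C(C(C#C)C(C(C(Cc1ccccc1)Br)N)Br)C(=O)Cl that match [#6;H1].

10

Check the 20 heavy atoms by environment: 2× C (H2) → no; 5× C (H1) → match; 2× Br (H0) → no; 1× c (aromatic, H0) → no; 5× c (aromatic, H1) → match; 1× N (H2) → no; 2× C (H0) → no; 1× O (H0) → no; 1× Cl (H0) → no.
Summing the matching environments: 5 + 5 = 10 matching atoms.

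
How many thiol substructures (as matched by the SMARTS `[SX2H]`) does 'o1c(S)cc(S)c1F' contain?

[SX2H] is the SMARTS for a thiol: an aliphatic sulfur with two connections, one being H.
The molecule carries 2 separate instances of a thiol (-SH) meeting every constraint; each maps to a distinct set of atoms, giving 2 matches.

2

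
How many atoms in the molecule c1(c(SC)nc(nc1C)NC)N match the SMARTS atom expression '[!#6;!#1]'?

5

Check the 12 heavy atoms by environment: 2× n (aromatic) → match; 4× c (aromatic) → no; 2× N → match; 3× C → no; 1× S → match.
Summing the matching environments: 2 + 2 + 1 = 5 matching atoms.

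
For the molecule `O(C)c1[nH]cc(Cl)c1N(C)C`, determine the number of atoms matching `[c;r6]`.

The query [c;r6] means: aromatic carbon that belongs to a six-membered ring.
Check the 11 heavy atoms by environment: 1× n (aromatic, in 5-ring) → no; 4× c (aromatic, in 5-ring) → no; 1× N (acyclic) → no; 3× C (acyclic) → no; 1× Cl (acyclic) → no; 1× O (acyclic) → no.
No environment satisfies the query, so 0 matching atoms.

0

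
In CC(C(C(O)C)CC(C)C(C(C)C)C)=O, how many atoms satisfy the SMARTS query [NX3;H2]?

The query [NX3;H2] means: aliphatic N with 3 total connections, two of them H — an -NH2 nitrogen (amine or amide).
Check the 15 heavy atoms by environment: 6× C (H3, X4) → no; 5× C (H1, X4) → no; 1× C (H2, X4) → no; 1× O (H1, X2) → no; 1× C (H0, X3) → no; 1× O (H0, X1) → no.
No environment satisfies the query, so 0 matching atoms.

0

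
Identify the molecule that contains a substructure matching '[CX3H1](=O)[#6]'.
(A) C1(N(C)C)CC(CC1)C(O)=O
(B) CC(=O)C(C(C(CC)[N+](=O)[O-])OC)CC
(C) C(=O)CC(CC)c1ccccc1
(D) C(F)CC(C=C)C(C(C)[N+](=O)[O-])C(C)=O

C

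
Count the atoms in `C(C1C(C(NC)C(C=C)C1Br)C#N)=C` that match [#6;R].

5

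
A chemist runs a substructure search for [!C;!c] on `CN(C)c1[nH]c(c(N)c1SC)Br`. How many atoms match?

5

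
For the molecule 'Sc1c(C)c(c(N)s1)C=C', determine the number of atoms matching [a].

Check the 10 heavy atoms by environment: 1× s (aromatic) → match; 4× c (aromatic) → match; 1× S → no; 1× N → no; 3× C → no.
Summing the matching environments: 1 + 4 = 5 matching atoms.

5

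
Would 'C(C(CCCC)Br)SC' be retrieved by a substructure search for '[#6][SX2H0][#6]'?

Yes

The pattern [#6][SX2H0][#6] describes an aliphatic sulfur bridging two carbons with no H on the sulfur — a thioether.
The molecule carries a methylthio ether (-SCH3), whose atoms satisfy every constraint of the query, so the pattern matches.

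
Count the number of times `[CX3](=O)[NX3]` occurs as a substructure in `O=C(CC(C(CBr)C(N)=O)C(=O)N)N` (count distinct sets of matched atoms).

3

[CX3](=O)[NX3] is the SMARTS for an amide: a carbonyl carbon bonded to a trivalent nitrogen.
The molecule carries 3 separate instances of a primary amide (-C(=O)NH2) meeting every constraint; each maps to a distinct set of atoms, giving 3 matches.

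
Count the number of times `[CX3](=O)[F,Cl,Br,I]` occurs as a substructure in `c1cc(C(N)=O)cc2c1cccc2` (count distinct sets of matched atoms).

[CX3](=O)[F,Cl,Br,I] is the SMARTS for an acyl halide: a carbonyl carbon bonded to a halogen.
No fragment in the molecule satisfies every constraint, giving 0 matches.

0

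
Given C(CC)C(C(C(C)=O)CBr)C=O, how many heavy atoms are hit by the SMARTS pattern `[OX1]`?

2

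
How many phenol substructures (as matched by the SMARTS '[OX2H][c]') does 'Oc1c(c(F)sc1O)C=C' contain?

2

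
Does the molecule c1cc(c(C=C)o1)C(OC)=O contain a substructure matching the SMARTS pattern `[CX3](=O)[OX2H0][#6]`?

Yes

The pattern [CX3](=O)[OX2H0][#6] describes a carbonyl carbon bonded to an oxygen that is itself bonded to carbon (no H on that O) — an ester.
The molecule carries a methyl-ester group (-C(=O)OCH3), whose atoms satisfy every constraint of the query, so the pattern matches.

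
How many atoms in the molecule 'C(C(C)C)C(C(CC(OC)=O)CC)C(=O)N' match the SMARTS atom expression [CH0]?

Check the 16 heavy atoms by environment: 3× C (H2) → no; 3× C (H1) → no; 4× C (H3) → no; 2× C (H0) → match; 3× O (H0) → no; 1× N (H2) → no.
That gives 2 matching atoms.

2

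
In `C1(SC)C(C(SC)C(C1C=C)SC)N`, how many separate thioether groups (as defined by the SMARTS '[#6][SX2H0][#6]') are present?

3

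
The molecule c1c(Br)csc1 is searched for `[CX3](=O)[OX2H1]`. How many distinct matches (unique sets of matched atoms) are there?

0

[CX3](=O)[OX2H1] is the SMARTS for a carboxylic acid: an sp2 carbon double-bonded to O and single-bonded to an -OH oxygen.
No fragment in the molecule satisfies every constraint, giving 0 matches.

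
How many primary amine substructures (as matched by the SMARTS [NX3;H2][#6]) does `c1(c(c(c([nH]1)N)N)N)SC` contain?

3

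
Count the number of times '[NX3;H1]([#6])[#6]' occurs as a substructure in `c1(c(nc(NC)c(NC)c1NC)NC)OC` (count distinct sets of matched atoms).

[NX3;H1]([#6])[#6] is the SMARTS for a secondary amine: a trivalent nitrogen with one H, bonded to two carbons.
The molecule carries 4 separate instances of an N-methylamino group (-NHCH3) meeting every constraint; each maps to a distinct set of atoms, giving 4 matches.

4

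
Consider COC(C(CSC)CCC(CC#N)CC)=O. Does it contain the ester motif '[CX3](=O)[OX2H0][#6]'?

The pattern [CX3](=O)[OX2H0][#6] describes a carbonyl carbon bonded to an oxygen that is itself bonded to carbon (no H on that O) — an ester.
The molecule carries a methyl-ester group (-C(=O)OCH3), whose atoms satisfy every constraint of the query, so the pattern matches.

Yes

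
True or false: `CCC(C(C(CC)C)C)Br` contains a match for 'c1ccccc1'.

The pattern c1ccccc1 describes six aromatic carbons in a ring — a benzene ring.
The closest candidate here is a methyl group (-CH3), but no six-membered all-carbon aromatic ring is present. No other fragment satisfies the full query, so there is no match.

False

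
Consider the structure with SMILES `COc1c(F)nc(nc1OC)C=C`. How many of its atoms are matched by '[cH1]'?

0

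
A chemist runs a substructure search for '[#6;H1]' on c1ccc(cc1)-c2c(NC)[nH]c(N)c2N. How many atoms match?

The query [#6;H1] means: any carbon bearing exactly one hydrogen.
Check the 15 heavy atoms by environment: 1× n (aromatic, H1) → no; 5× c (aromatic, H0) → no; 1× N (H1) → no; 1× C (H3) → no; 2× N (H2) → no; 5× c (aromatic, H1) → match.
That gives 5 matching atoms.

5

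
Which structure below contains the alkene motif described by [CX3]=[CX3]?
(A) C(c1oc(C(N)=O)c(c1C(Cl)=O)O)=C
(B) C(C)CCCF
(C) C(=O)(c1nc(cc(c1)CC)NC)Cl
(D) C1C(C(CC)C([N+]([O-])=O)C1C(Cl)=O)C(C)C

[CX3]=[CX3] describes a non-aromatic C=C double bond between two sp2 carbons (an alkene).
(A) contains a vinyl group (-CH=CH2), which satisfies every atom and bond constraint.
(B) has an ethyl group (-CH2CH3) but its C-C bond is a single bond between CX4 carbons, not CX3=CX3.
(C) has an ethyl group (-CH2CH3) but its C-C bond is a single bond between CX4 carbons, not CX3=CX3.
(D) has an ethyl group (-CH2CH3) but its C-C bond is a single bond between CX4 carbons, not CX3=CX3.
So the answer is (A).

A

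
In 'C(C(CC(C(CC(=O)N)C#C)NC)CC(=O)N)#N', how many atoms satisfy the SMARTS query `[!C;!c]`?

6

The query [!C;!c] means: neither aliphatic nor aromatic carbon — same as [!#6].
Check the 18 heavy atoms by environment: 12× C → no; 4× N → match; 2× O → match.
Summing the matching environments: 4 + 2 = 6 matching atoms.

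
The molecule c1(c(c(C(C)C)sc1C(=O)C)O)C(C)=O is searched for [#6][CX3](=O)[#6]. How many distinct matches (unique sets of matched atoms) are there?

2

[#6][CX3](=O)[#6] is the SMARTS for a ketone: a carbonyl carbon (no H) flanked by two carbons.
The molecule carries 2 separate instances of an acetyl/ketone group (-C(=O)CH3) meeting every constraint; each maps to a distinct set of atoms, giving 2 matches.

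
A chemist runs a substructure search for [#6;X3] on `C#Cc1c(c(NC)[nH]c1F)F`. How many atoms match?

4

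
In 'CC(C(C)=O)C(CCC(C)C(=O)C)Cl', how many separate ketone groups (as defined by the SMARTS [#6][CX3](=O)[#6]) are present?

[#6][CX3](=O)[#6] is the SMARTS for a ketone: a carbonyl carbon (no H) flanked by two carbons.
The molecule carries 2 separate instances of an acetyl/ketone group (-C(=O)CH3) meeting every constraint; each maps to a distinct set of atoms, giving 2 matches.

2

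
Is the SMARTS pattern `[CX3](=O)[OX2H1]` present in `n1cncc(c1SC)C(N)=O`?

The pattern [CX3](=O)[OX2H1] describes an sp2 carbon double-bonded to O and single-bonded to an -OH oxygen — a carboxylic acid.
The closest candidate here is a primary amide (-C(=O)NH2), but the carbonyl is bonded to N, not to an -OH oxygen. No other fragment satisfies the full query, so there is no match.

No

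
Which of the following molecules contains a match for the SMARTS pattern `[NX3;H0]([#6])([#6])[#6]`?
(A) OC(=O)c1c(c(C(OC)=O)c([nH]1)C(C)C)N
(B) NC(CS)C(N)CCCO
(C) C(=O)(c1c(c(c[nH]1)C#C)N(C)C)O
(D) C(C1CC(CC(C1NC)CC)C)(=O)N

C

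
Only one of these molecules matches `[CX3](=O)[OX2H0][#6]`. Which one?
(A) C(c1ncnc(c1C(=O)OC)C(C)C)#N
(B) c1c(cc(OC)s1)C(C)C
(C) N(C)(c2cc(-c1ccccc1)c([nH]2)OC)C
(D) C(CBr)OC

A

[CX3](=O)[OX2H0][#6] describes a carbonyl carbon bonded to an oxygen that is itself bonded to carbon (no H on that O) (an ester).
(A) contains a methyl-ester group (-C(=O)OCH3), which satisfies every atom and bond constraint.
(B) has a methoxy ether (-OCH3) but the ether oxygen is not adjacent to a C=O carbon.
(C) has a methoxy ether (-OCH3) but the ether oxygen is not adjacent to a C=O carbon.
(D) has a methoxy ether (-OCH3) but the ether oxygen is not adjacent to a C=O carbon.
So the answer is (A).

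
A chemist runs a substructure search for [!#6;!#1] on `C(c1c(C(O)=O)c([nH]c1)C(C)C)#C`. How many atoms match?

3

The query [!#6;!#1] means: not carbon and not hydrogen — any heteroatom.
Check the 13 heavy atoms by environment: 1× n (aromatic) → match; 4× c (aromatic) → no; 6× C → no; 2× O → match.
Summing the matching environments: 1 + 2 = 3 matching atoms.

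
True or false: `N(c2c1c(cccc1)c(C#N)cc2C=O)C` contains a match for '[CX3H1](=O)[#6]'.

True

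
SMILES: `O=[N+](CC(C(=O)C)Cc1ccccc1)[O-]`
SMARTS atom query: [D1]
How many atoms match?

The query [D1] means: atom with exactly one heavy-atom neighbour (degree 1).
Check the 15 heavy atoms by environment: 2× C (D2) → no; 2× C (D3) → no; 2× O (D1) → match; 1× C (D1) → match; 1× c (aromatic, D3) → no; 5× c (aromatic, D2) → no; 1× N (charge +1, D3) → no; 1× O (charge -1, D1) → match.
Summing the matching environments: 2 + 1 + 1 = 4 matching atoms.

4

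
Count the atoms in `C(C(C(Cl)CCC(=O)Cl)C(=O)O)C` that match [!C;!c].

The query [!C;!c] means: neither aliphatic nor aromatic carbon — same as [!#6].
Check the 13 heavy atoms by environment: 8× C → no; 2× Cl → match; 3× O → match.
Summing the matching environments: 2 + 3 = 5 matching atoms.

5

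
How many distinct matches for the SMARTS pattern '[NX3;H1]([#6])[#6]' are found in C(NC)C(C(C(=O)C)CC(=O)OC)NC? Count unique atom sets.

2

[NX3;H1]([#6])[#6] is the SMARTS for a secondary amine: a trivalent nitrogen with one H, bonded to two carbons.
The molecule carries 2 separate instances of an N-methylamino group (-NHCH3) meeting every constraint; each maps to a distinct set of atoms, giving 2 matches.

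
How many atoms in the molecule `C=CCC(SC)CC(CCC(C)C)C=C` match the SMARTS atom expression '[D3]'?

3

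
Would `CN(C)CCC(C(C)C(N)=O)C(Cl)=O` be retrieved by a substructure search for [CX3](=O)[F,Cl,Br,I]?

Yes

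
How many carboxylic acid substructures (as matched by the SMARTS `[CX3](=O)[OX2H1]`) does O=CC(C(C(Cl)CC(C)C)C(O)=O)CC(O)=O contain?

2

[CX3](=O)[OX2H1] is the SMARTS for a carboxylic acid: an sp2 carbon double-bonded to O and single-bonded to an -OH oxygen.
The molecule carries 2 separate instances of a carboxylic acid group (-C(=O)OH) meeting every constraint; each maps to a distinct set of atoms, giving 2 matches.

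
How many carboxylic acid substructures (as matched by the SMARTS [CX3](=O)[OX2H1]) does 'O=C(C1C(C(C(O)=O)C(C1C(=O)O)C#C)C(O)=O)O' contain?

[CX3](=O)[OX2H1] is the SMARTS for a carboxylic acid: an sp2 carbon double-bonded to O and single-bonded to an -OH oxygen.
The molecule carries 4 separate instances of a carboxylic acid group (-C(=O)OH) meeting every constraint; each maps to a distinct set of atoms, giving 4 matches.

4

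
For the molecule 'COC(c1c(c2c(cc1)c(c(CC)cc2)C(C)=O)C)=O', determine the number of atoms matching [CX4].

5

The query [CX4] means: C with X4: aliphatic carbon with exactly 4 total connections (bonds + H).
Check the 20 heavy atoms by environment: 10× c (aromatic, X3) → no; 2× C (X3) → no; 2× O (X1) → no; 1× O (X2) → no; 5× C (X4) → match.
That gives 5 matching atoms.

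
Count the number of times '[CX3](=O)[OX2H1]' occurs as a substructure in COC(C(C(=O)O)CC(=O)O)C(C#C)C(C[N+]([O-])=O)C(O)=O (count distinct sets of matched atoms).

3

[CX3](=O)[OX2H1] is the SMARTS for a carboxylic acid: an sp2 carbon double-bonded to O and single-bonded to an -OH oxygen.
The molecule carries 3 separate instances of a carboxylic acid group (-C(=O)OH) meeting every constraint; each maps to a distinct set of atoms, giving 3 matches.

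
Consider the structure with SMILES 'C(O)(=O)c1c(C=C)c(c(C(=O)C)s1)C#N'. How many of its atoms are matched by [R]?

5

The query [R] means: R matches any atom that is part of a ring.
Check the 15 heavy atoms by environment: 1× s (aromatic, in 5-ring) → match; 4× c (aromatic, in 5-ring) → match; 6× C (acyclic) → no; 1× N (acyclic) → no; 3× O (acyclic) → no.
Summing the matching environments: 1 + 4 = 5 matching atoms.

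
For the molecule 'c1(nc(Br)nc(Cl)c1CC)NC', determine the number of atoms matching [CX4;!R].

The query [CX4;!R] means: aliphatic carbon with four total connections, not in a ring.
Check the 12 heavy atoms by environment: 2× n (aromatic, X2, in 6-ring) → no; 4× c (aromatic, X3, in 6-ring) → no; 1× Br (X1, acyclic) → no; 3× C (X4, acyclic) → match; 1× Cl (X1, acyclic) → no; 1× N (X3, acyclic) → no.
That gives 3 matching atoms.

3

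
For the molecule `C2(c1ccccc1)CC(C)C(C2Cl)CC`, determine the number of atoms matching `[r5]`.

The query [r5] means: r5 matches atoms in a five-membered ring.
Check the 15 heavy atoms by environment: 5× C (in 5-ring) → match; 3× C (acyclic) → no; 6× c (aromatic, in 6-ring) → no; 1× Cl (acyclic) → no.
That gives 5 matching atoms.

5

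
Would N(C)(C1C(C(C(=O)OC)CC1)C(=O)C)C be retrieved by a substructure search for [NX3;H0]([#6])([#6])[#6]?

The pattern [NX3;H0]([#6])([#6])[#6] describes a trivalent nitrogen with no H, bonded to three carbons — a tertiary amine.
The molecule carries a dimethylamino group (-N(CH3)2), whose atoms satisfy every constraint of the query, so the pattern matches.

Yes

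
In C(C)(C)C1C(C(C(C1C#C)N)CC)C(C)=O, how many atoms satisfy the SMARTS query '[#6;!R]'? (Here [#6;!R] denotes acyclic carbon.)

The query [#6;!R] means: carbon not in any ring.
Check the 16 heavy atoms by environment: 5× C (in 5-ring) → no; 9× C (acyclic) → match; 1× O (acyclic) → no; 1× N (acyclic) → no.
That gives 9 matching atoms.

9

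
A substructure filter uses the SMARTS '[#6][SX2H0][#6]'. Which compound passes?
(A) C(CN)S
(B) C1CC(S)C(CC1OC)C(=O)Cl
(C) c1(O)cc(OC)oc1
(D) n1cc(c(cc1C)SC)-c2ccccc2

D

[#6][SX2H0][#6] describes an aliphatic sulfur bridging two carbons with no H on the sulfur (a thioether).
(A) has a thiol (-SH) but the sulfur has H1, not H0 bridging two carbons.
(B) has a methoxy ether (-OCH3) but the bridging atom is O, not S.
(C) has a methoxy ether (-OCH3) but the bridging atom is O, not S.
(D) contains a methylthio ether (-SCH3), which satisfies every atom and bond constraint.
So the answer is (D).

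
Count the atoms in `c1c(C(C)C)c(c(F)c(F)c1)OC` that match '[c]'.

The query [c] means: lowercase c matches aromatic carbon only.
Check the 13 heavy atoms by environment: 6× c (aromatic) → match; 2× F → no; 4× C → no; 1× O → no.
That gives 6 matching atoms.

6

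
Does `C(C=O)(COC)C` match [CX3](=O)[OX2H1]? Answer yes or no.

No

The pattern [CX3](=O)[OX2H1] describes an sp2 carbon double-bonded to O and single-bonded to an -OH oxygen — a carboxylic acid.
The closest candidate here is an aldehyde (-CHO), but there is no singly-bonded oxygen on the carbonyl carbon. No other fragment satisfies the full query, so there is no match.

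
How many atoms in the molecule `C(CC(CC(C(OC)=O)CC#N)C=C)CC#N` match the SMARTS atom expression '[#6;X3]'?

3

The query [#6;X3] means: any carbon (aromatic or not) with three total connections.
Check the 17 heavy atoms by environment: 8× C (X4) → no; 3× C (X3) → match; 1× O (X1) → no; 1× O (X2) → no; 2× C (X2) → no; 2× N (X1) → no.
That gives 3 matching atoms.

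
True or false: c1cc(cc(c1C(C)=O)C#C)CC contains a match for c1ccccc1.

True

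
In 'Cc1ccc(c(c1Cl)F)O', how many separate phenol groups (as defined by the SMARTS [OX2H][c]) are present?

1

[OX2H][c] is the SMARTS for a phenol: a hydroxyl oxygen attached to an aromatic carbon.
Exactly one fragment in the molecule meets all constraints, giving 1 match.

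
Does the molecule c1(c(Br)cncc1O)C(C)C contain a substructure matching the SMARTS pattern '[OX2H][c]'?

Yes

The pattern [OX2H][c] describes a hydroxyl oxygen attached to an aromatic carbon — a phenol.
The molecule carries a hydroxyl group (-OH), whose atoms satisfy every constraint of the query, so the pattern matches.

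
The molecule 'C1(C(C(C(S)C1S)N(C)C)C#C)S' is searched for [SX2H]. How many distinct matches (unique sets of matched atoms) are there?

3

[SX2H] is the SMARTS for a thiol: an aliphatic sulfur with two connections, one being H.
The molecule carries 3 separate instances of a thiol (-SH) meeting every constraint; each maps to a distinct set of atoms, giving 3 matches.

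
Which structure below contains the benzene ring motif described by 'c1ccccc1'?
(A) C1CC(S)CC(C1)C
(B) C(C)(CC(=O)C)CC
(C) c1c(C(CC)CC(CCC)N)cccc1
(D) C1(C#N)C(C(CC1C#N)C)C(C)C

c1ccccc1 describes six aromatic carbons in a ring (a benzene ring).
(A) has a methyl group (-CH3) but no six-membered all-carbon aromatic ring is present.
(B) has a methyl group (-CH3) but no six-membered all-carbon aromatic ring is present.
(C) contains a phenyl ring, which satisfies every atom and bond constraint.
(D) has a methyl group (-CH3) but no six-membered all-carbon aromatic ring is present.
So the answer is (C).

C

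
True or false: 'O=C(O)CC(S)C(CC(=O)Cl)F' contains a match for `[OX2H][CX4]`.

False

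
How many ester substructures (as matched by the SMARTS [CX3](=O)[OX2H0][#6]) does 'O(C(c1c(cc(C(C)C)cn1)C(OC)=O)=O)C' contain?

2

[CX3](=O)[OX2H0][#6] is the SMARTS for an ester: a carbonyl carbon bonded to an oxygen that is itself bonded to carbon (no H on that O).
The molecule carries 2 separate instances of a methyl-ester group (-C(=O)OCH3) meeting every constraint; each maps to a distinct set of atoms, giving 2 matches.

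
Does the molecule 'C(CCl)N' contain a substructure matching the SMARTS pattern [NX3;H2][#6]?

Yes

The pattern [NX3;H2][#6] describes a trivalent nitrogen with two H attached to carbon — a primary amine.
The molecule carries a primary amino group (-NH2), whose atoms satisfy every constraint of the query, so the pattern matches.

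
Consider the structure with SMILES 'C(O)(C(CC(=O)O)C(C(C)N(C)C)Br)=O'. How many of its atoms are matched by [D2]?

The query [D2] means: atom with exactly two heavy-atom neighbours.
Check the 15 heavy atoms by environment: 1× C (D2) → match; 5× C (D3) → no; 3× C (D1) → no; 4× O (D1) → no; 1× N (D3) → no; 1× Br (D1) → no.
That gives 1 matching atom.

1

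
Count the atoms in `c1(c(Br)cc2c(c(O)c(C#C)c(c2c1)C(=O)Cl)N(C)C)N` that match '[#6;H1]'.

3

The query [#6;H1] means: any carbon bearing exactly one hydrogen.
Check the 21 heavy atoms by environment: 8× c (aromatic, H0) → no; 2× c (aromatic, H1) → match; 1× N (H2) → no; 2× C (H0) → no; 1× C (H1) → match; 1× N (H0) → no; 2× C (H3) → no; 1× O (H0) → no; 1× Cl (H0) → no; 1× O (H1) → no; 1× Br (H0) → no.
Summing the matching environments: 2 + 1 = 3 matching atoms.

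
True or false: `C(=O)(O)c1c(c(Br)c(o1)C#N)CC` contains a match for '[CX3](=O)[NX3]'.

The pattern [CX3](=O)[NX3] describes a carbonyl carbon bonded to a trivalent nitrogen — an amide.
The closest candidate here is a carboxylic acid group (-C(=O)OH), but the carbonyl is bonded to O, not to an NX3 nitrogen. No other fragment satisfies the full query, so there is no match.

False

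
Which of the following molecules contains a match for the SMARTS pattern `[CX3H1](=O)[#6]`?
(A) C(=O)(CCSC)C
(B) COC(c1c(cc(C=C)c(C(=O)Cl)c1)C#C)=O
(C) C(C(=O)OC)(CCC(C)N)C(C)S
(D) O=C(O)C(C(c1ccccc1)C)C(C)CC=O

D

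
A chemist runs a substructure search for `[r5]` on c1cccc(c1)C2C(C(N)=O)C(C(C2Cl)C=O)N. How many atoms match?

5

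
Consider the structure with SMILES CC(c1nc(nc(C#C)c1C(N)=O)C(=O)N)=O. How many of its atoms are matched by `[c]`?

Check the 17 heavy atoms by environment: 2× n (aromatic) → no; 4× c (aromatic) → match; 6× C → no; 3× O → no; 2× N → no.
That gives 4 matching atoms.

4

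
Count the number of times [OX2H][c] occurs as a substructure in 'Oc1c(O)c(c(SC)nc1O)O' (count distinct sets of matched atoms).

[OX2H][c] is the SMARTS for a phenol: a hydroxyl oxygen attached to an aromatic carbon.
The molecule carries 4 separate instances of a hydroxyl group (-OH) meeting every constraint; each maps to a distinct set of atoms, giving 4 matches.

4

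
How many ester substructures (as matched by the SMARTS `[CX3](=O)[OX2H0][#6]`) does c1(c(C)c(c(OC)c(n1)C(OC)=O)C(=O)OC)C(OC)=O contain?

3

[CX3](=O)[OX2H0][#6] is the SMARTS for an ester: a carbonyl carbon bonded to an oxygen that is itself bonded to carbon (no H on that O).
The molecule carries 3 separate instances of a methyl-ester group (-C(=O)OCH3) meeting every constraint; each maps to a distinct set of atoms, giving 3 matches.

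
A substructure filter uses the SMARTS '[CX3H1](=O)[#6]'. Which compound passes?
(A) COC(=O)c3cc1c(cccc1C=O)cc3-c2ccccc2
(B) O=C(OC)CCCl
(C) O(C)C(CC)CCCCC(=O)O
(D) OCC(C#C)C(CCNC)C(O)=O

A

[CX3H1](=O)[#6] describes an sp2 carbon with one H, double-bonded to O and single-bonded to carbon (an aldehyde).
(A) contains an aldehyde (-CHO), which satisfies every atom and bond constraint.
(B) has a methyl-ester group (-C(=O)OCH3) but the carbonyl carbon has H0, not H1.
(C) has a carboxylic acid group (-C(=O)OH) but the carbonyl carbon has H0 and is bonded to O, not H1.
(D) has a carboxylic acid group (-C(=O)OH) but the carbonyl carbon has H0 and is bonded to O, not H1.
So the answer is (A).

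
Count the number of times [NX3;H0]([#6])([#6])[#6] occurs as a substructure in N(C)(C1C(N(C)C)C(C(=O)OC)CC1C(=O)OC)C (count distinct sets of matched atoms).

[NX3;H0]([#6])([#6])[#6] is the SMARTS for a tertiary amine: a trivalent nitrogen with no H, bonded to three carbons.
The molecule carries 2 separate instances of a dimethylamino group (-N(CH3)2) meeting every constraint; each maps to a distinct set of atoms, giving 2 matches.

2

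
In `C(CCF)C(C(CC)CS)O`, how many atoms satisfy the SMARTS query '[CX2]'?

The query [CX2] means: C with X2: aliphatic carbon with exactly 2 total connections.
Check the 11 heavy atoms by environment: 8× C (X4) → no; 1× S (X2) → no; 1× O (X2) → no; 1× F (X1) → no.
No environment satisfies the query, so 0 matching atoms.

0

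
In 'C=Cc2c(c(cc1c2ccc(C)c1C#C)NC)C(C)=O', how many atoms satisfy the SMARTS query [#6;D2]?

5

Check the 20 heavy atoms by environment: 7× c (aromatic, D3) → no; 3× c (aromatic, D2) → match; 1× N (D2) → no; 5× C (D1) → no; 1× C (D3) → no; 1× O (D1) → no; 2× C (D2) → match.
Summing the matching environments: 3 + 2 = 5 matching atoms.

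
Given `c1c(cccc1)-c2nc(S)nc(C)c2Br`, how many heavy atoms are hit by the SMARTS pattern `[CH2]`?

Check the 15 heavy atoms by environment: 2× n (aromatic, H0) → no; 5× c (aromatic, H0) → no; 1× C (H3) → no; 1× S (H1) → no; 5× c (aromatic, H1) → no; 1× Br (H0) → no.
No environment satisfies the query, so 0 matching atoms.

0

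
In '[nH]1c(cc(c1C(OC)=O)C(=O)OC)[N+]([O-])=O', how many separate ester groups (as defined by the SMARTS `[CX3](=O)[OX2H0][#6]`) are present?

2

[CX3](=O)[OX2H0][#6] is the SMARTS for an ester: a carbonyl carbon bonded to an oxygen that is itself bonded to carbon (no H on that O).
The molecule carries 2 separate instances of a methyl-ester group (-C(=O)OCH3) meeting every constraint; each maps to a distinct set of atoms, giving 2 matches.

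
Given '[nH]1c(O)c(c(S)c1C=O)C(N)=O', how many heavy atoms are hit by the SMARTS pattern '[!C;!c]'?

The query [!C;!c] means: neither aliphatic nor aromatic carbon — same as [!#6].
Check the 12 heavy atoms by environment: 1× n (aromatic) → match; 4× c (aromatic) → no; 1× S → match; 3× O → match; 2× C → no; 1× N → match.
Summing the matching environments: 1 + 1 + 3 + 1 = 6 matching atoms.

6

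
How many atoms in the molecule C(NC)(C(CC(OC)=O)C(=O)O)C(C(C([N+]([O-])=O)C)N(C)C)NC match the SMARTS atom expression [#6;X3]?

2

The query [#6;X3] means: any carbon (aromatic or not) with three total connections.
Check the 24 heavy atoms by environment: 12× C (X4) → no; 2× C (X3) → match; 3× O (X1) → no; 2× O (X2) → no; 3× N (X3) → no; 1× N (charge +1, X3) → no; 1× O (charge -1, X1) → no.
That gives 2 matching atoms.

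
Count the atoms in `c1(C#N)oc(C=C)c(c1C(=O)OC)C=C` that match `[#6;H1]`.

2

Check the 15 heavy atoms by environment: 1× o (aromatic, H0) → no; 4× c (aromatic, H0) → no; 2× C (H0) → no; 2× O (H0) → no; 1× C (H3) → no; 1× N (H0) → no; 2× C (H1) → match; 2× C (H2) → no.
That gives 2 matching atoms.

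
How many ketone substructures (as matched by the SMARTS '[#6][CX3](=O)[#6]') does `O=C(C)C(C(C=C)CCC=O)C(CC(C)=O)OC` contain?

2

[#6][CX3](=O)[#6] is the SMARTS for a ketone: a carbonyl carbon (no H) flanked by two carbons.
The molecule carries 2 separate instances of an acetyl/ketone group (-C(=O)CH3) meeting every constraint; each maps to a distinct set of atoms, giving 2 matches.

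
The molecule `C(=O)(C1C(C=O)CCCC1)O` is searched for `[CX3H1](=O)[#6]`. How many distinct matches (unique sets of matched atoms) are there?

1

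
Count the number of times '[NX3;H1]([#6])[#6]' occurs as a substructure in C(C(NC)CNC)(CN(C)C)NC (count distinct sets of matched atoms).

[NX3;H1]([#6])[#6] is the SMARTS for a secondary amine: a trivalent nitrogen with one H, bonded to two carbons.
The molecule carries 3 separate instances of an N-methylamino group (-NHCH3) meeting every constraint; each maps to a distinct set of atoms, giving 3 matches.

3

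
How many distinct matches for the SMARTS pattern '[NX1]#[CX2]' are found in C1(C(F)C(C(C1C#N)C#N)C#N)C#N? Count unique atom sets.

4

[NX1]#[CX2] is the SMARTS for a nitrile: a nitrogen triple-bonded to a two-connected carbon.
The molecule carries 4 separate instances of a nitrile (-C#N) meeting every constraint; each maps to a distinct set of atoms, giving 4 matches.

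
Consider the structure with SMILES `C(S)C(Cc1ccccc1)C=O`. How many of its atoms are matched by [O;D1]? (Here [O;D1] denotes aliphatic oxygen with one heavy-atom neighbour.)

Check the 12 heavy atoms by environment: 3× C (D2) → no; 1× C (D3) → no; 1× c (aromatic, D3) → no; 5× c (aromatic, D2) → no; 1× O (D1) → match; 1× S (D1) → no.
That gives 1 matching atom.

1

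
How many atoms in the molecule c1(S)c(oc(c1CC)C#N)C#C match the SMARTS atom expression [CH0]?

The query [CH0] means: aliphatic carbon with no attached hydrogen.
Check the 12 heavy atoms by environment: 1× o (aromatic, H0) → no; 4× c (aromatic, H0) → no; 1× S (H1) → no; 2× C (H0) → match; 1× C (H1) → no; 1× C (H2) → no; 1× C (H3) → no; 1× N (H0) → no.
That gives 2 matching atoms.

2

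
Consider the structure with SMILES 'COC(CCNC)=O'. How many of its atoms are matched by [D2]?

4

The query [D2] means: atom with exactly two heavy-atom neighbours.
Check the 8 heavy atoms by environment: 2× C (D2) → match; 1× C (D3) → no; 1× O (D1) → no; 1× O (D2) → match; 2× C (D1) → no; 1× N (D2) → match.
Summing the matching environments: 2 + 1 + 1 = 4 matching atoms.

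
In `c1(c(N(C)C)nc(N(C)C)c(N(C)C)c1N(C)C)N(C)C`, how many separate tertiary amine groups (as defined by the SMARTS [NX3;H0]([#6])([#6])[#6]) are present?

5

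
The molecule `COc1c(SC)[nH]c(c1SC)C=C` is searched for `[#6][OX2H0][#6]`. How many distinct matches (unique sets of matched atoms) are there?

[#6][OX2H0][#6] is the SMARTS for an ether: an aliphatic oxygen bridging two carbons with no H on the oxygen.
Exactly one fragment in the molecule meets all constraints, giving 1 match.

1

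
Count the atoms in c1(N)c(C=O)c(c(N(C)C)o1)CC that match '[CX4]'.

4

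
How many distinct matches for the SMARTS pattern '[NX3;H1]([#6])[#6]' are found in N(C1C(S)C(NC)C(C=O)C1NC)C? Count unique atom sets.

[NX3;H1]([#6])[#6] is the SMARTS for a secondary amine: a trivalent nitrogen with one H, bonded to two carbons.
The molecule carries 3 separate instances of an N-methylamino group (-NHCH3) meeting every constraint; each maps to a distinct set of atoms, giving 3 matches.

3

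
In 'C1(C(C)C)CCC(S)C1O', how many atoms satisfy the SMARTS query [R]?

5

The query [R] means: R matches any atom that is part of a ring.
Check the 10 heavy atoms by environment: 5× C (in 5-ring) → match; 1× S (acyclic) → no; 1× O (acyclic) → no; 3× C (acyclic) → no.
That gives 5 matching atoms.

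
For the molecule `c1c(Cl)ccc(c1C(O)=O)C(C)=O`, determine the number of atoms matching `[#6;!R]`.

The query [#6;!R] means: carbon not in any ring.
Check the 13 heavy atoms by environment: 6× c (aromatic, in 6-ring) → no; 3× C (acyclic) → match; 3× O (acyclic) → no; 1× Cl (acyclic) → no.
That gives 3 matching atoms.

3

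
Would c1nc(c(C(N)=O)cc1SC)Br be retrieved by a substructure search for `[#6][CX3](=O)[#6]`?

No

The pattern [#6][CX3](=O)[#6] describes a carbonyl carbon (no H) flanked by two carbons — a ketone.
The closest candidate here is a primary amide (-C(=O)NH2), but one neighbour of the carbonyl carbon is N, not C. No other fragment satisfies the full query, so there is no match.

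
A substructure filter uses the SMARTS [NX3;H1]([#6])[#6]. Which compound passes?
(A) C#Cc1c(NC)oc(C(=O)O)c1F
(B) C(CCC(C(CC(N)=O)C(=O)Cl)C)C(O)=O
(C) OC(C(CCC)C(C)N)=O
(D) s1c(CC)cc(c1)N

[NX3;H1]([#6])[#6] describes a trivalent nitrogen with one H, bonded to two carbons (a secondary amine).
(A) contains an N-methylamino group (-NHCH3), which satisfies every atom and bond constraint.
(B) has a primary amide (-C(=O)NH2) but the -C(=O)NH2 nitrogen has H2, not H1.
(C) has a primary amino group (-NH2) but the nitrogen has H2 and only one carbon neighbour.
(D) has a primary amino group (-NH2) but the nitrogen has H2 and only one carbon neighbour.
So the answer is (A).

A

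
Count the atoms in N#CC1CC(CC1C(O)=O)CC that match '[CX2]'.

1

The query [CX2] means: C with X2: aliphatic carbon with exactly 2 total connections.
Check the 12 heavy atoms by environment: 7× C (X4) → no; 1× C (X3) → no; 1× O (X1) → no; 1× O (X2) → no; 1× C (X2) → match; 1× N (X1) → no.
That gives 1 matching atom.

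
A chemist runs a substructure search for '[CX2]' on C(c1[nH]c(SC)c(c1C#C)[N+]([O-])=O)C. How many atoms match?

2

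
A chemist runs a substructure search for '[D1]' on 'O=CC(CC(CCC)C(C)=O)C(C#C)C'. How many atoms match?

6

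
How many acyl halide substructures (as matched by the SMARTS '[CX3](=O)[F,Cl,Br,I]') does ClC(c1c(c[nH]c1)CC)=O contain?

1

[CX3](=O)[F,Cl,Br,I] is the SMARTS for an acyl halide: a carbonyl carbon bonded to a halogen.
Exactly one fragment in the molecule meets all constraints, giving 1 match.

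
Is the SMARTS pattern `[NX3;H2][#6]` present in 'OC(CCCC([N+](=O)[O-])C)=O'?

No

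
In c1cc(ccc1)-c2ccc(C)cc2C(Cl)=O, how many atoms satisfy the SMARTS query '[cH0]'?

The query [cH0] means: aromatic carbon with no attached hydrogen (substituted or ring-fusion).
Check the 16 heavy atoms by environment: 8× c (aromatic, H1) → no; 4× c (aromatic, H0) → match; 1× C (H0) → no; 1× O (H0) → no; 1× Cl (H0) → no; 1× C (H3) → no.
That gives 4 matching atoms.

4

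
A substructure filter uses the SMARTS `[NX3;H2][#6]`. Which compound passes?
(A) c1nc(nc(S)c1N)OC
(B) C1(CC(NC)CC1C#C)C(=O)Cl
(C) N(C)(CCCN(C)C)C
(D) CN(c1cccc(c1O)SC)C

A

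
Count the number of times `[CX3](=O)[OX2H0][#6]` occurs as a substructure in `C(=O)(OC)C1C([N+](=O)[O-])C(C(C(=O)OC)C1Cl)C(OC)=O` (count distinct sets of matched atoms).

3

[CX3](=O)[OX2H0][#6] is the SMARTS for an ester: a carbonyl carbon bonded to an oxygen that is itself bonded to carbon (no H on that O).
The molecule carries 3 separate instances of a methyl-ester group (-C(=O)OCH3) meeting every constraint; each maps to a distinct set of atoms, giving 3 matches.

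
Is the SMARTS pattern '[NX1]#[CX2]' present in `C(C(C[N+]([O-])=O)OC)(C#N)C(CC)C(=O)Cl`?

Yes

The pattern [NX1]#[CX2] describes a nitrogen triple-bonded to a two-connected carbon — a nitrile.
The molecule carries a nitrile (-C#N), whose atoms satisfy every constraint of the query, so the pattern matches.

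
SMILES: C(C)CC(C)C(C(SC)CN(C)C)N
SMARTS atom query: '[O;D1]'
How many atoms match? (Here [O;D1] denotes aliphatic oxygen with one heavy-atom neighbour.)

The query [O;D1] means: aliphatic oxygen bonded to exactly one heavy atom.
Check the 14 heavy atoms by environment: 5× C (D1) → no; 3× C (D2) → no; 3× C (D3) → no; 1× N (D3) → no; 1× N (D1) → no; 1× S (D2) → no.
No environment satisfies the query, so 0 matching atoms.

0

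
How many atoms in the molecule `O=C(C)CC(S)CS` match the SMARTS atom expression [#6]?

The query [#6] means: #6 matches any atom with atomic number 6 (carbon, aromatic or aliphatic).
Check the 8 heavy atoms by environment: 5× C → match; 2× S → no; 1× O → no.
That gives 5 matching atoms.

5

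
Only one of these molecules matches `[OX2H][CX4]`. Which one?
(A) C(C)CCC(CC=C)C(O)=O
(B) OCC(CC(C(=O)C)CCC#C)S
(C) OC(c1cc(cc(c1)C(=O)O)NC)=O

B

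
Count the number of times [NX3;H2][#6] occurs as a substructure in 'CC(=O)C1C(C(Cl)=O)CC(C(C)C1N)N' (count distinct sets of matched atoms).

2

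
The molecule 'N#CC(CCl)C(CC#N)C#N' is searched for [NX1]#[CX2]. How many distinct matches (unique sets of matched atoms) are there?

3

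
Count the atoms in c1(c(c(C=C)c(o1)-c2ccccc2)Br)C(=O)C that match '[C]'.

4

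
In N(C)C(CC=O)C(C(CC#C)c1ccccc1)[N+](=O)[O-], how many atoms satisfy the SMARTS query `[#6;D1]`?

The query [#6;D1] means: carbon bonded to exactly one heavy atom.
Check the 20 heavy atoms by environment: 4× C (D2) → no; 3× C (D3) → no; 2× O (D1) → no; 2× C (D1) → match; 1× N (D2) → no; 1× N (charge +1, D3) → no; 1× O (charge -1, D1) → no; 1× c (aromatic, D3) → no; 5× c (aromatic, D2) → no.
That gives 2 matching atoms.

2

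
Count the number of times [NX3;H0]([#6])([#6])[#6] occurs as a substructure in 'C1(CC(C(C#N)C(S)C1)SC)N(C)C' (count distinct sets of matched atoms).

[NX3;H0]([#6])([#6])[#6] is the SMARTS for a tertiary amine: a trivalent nitrogen with no H, bonded to three carbons.
Exactly one fragment in the molecule meets all constraints, giving 1 match.

1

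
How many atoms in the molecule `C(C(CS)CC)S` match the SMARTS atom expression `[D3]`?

The query [D3] means: atom with exactly three heavy-atom neighbours.
Check the 7 heavy atoms by environment: 3× C (D2) → no; 1× C (D3) → match; 2× S (D1) → no; 1× C (D1) → no.
That gives 1 matching atom.

1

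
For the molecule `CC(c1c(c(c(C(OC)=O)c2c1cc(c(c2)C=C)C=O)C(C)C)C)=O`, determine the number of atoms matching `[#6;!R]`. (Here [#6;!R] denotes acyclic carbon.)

11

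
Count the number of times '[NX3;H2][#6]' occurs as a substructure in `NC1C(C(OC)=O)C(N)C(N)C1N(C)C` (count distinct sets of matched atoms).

3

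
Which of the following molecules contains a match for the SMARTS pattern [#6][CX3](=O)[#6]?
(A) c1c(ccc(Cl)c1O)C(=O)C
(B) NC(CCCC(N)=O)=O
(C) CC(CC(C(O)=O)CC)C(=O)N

A

[#6][CX3](=O)[#6] describes a carbonyl carbon (no H) flanked by two carbons (a ketone).
(A) contains an acetyl/ketone group (-C(=O)CH3), which satisfies every atom and bond constraint.
(B) has a primary amide (-C(=O)NH2) but one neighbour of the carbonyl carbon is N, not C.
(C) has a primary amide (-C(=O)NH2) but one neighbour of the carbonyl carbon is N, not C.
So the answer is (A).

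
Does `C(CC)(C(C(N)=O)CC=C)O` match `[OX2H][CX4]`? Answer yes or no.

The pattern [OX2H][CX4] describes a hydroxyl oxygen bound to an sp3 (X4) carbon — an aliphatic alcohol.
The molecule carries a hydroxyl group (-OH), whose atoms satisfy every constraint of the query, so the pattern matches.

Yes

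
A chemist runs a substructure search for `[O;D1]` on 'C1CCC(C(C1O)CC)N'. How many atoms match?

1

Check the 10 heavy atoms by environment: 4× C (D2) → no; 3× C (D3) → no; 1× N (D1) → no; 1× O (D1) → match; 1× C (D1) → no.
That gives 1 matching atom.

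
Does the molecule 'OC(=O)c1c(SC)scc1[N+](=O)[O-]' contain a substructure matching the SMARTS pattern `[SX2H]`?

The pattern [SX2H] describes an aliphatic sulfur with two connections, one being H — a thiol.
The closest candidate here is a methylthio ether (-SCH3), but the sulfur has H0 (bonded to two carbons), not H1. No other fragment satisfies the full query, so there is no match.

No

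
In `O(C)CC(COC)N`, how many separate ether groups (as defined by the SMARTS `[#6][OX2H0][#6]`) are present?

[#6][OX2H0][#6] is the SMARTS for an ether: an aliphatic oxygen bridging two carbons with no H on the oxygen.
The molecule carries 2 separate instances of a methoxy ether (-OCH3) meeting every constraint; each maps to a distinct set of atoms, giving 2 matches.

2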